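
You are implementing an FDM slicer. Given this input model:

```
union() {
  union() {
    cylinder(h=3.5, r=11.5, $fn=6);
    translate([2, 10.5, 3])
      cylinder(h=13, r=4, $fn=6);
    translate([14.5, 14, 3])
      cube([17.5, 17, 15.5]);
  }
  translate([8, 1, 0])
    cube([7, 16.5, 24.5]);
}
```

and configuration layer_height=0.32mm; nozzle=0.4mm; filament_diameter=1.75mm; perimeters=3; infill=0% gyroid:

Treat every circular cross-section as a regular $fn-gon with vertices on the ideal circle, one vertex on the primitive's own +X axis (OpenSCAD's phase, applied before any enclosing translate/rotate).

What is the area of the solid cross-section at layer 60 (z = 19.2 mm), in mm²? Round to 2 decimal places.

At z = 19.2 mm: the cylinder is absent (z outside [0, 3.5]); the cylinder at (2, 10.5) does not reach this height (z outside [3, 16]); the cube at (14.5, 14) does not reach this height (z outside [3, 18.5]); Taking the union: nothing is present at this height; the cube at (8, 1) (footprint 7×16.5) is included at this height (area 115.50 mm²); Combining (union): only the 7×16.5 cube at (8, 1) is present, so the union is just that shape — area = 115.50 mm². Overall, the cross-section is a single solid region. Net area = 115.50 mm².

115.50 mm²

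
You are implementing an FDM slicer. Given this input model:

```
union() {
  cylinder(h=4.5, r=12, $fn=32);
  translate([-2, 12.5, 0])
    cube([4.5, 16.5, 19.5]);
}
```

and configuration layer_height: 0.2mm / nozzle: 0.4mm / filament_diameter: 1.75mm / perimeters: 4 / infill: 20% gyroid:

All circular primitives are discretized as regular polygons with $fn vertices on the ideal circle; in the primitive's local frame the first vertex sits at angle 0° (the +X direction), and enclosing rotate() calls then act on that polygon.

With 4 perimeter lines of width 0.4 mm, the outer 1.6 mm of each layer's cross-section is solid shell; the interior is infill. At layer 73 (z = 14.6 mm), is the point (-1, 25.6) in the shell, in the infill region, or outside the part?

At z = 14.6 mm: the cylinder does not reach this height (z outside [0, 4.5]); the 4.5×16.5 cube at (-2, 12.5) contributes its full rectangle; Merging all regions: only the 4.5×16.5 cube at (-2, 12.5) is present, so the union is just that shape — 1 connected region. Overall, the cross-section is a single solid region. The nearest boundary edge runs (-2.00, 29.00)→(-2.00, 12.50); distance from the point to it = 1.00 mm. The point is inside the cross-section, 1.00 mm from the nearest boundary — within the 1.6 mm shell band (4 × 0.4).

shell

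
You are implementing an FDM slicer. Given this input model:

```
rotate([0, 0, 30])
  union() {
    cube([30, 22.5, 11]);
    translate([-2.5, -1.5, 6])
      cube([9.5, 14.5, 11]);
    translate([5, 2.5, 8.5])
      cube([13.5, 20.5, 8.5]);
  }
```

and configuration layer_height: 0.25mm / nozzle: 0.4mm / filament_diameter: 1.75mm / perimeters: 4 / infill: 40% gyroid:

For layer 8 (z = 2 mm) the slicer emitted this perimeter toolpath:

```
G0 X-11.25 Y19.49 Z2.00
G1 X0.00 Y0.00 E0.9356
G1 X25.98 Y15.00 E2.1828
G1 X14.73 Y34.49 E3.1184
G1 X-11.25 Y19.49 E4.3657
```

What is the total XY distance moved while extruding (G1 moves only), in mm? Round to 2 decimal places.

Sum the Euclidean lengths of each G1 segment: total = 105.01 mm.

105.01 mm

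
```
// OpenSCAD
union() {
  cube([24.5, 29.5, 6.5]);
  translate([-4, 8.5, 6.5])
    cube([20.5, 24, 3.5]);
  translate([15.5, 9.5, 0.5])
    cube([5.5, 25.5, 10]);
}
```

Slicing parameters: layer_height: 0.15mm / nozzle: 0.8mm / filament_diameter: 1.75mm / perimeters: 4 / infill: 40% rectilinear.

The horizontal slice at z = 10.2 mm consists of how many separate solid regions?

At z = 10.2 mm: the cube does not reach this height (z outside [0, 6.5]); the cube at (-4, 8.5) is absent (z outside [6.5, 10]); the 5.5×25.5 cube at (15.5, 9.5) contributes its full rectangle; Taking the union: only the 5.5×25.5 cube at (15.5, 9.5) is present, so the union is just that shape — 1 connected region. The result has 1 disconnected region.

1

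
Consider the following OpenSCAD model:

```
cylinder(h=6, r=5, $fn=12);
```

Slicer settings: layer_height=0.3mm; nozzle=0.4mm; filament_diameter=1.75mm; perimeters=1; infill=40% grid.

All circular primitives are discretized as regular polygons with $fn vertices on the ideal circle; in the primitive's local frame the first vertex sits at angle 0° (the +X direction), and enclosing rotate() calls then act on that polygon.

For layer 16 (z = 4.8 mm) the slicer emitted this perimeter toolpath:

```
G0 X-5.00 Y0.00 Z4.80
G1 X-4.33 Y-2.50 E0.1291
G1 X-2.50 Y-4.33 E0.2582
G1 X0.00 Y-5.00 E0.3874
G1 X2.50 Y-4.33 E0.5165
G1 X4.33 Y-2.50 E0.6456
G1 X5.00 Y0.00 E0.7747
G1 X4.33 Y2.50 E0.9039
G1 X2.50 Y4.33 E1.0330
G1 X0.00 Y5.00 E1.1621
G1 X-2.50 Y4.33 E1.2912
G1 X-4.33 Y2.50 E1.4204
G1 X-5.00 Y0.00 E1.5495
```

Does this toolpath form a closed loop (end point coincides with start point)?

yes

Start point (G0): (-5.00, 0.00). End point (last G1): the path returns to the start — closed.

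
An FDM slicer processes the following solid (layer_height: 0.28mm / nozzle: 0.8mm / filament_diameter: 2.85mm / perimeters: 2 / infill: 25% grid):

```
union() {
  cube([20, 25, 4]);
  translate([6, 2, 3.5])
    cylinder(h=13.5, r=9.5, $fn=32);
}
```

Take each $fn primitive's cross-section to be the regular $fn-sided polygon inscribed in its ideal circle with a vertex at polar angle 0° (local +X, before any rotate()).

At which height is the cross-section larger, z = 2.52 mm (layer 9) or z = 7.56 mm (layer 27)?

Layer 9 (z = 2.52): the cube is present — its section is the full 20×25 rectangle (area 500.00 mm²); the cylinder at (6, 2) does not reach this height (z outside [3.5, 17]); Merging all regions: only the 20×25 cube is present, so the union is just that shape — area = 500.00 mm². So its area = 500.00 mm². Layer 27 (z = 7.56): the cube is absent (z outside [0, 4]); the r=9.5 cylinder at (6, 2) gives a regular 32-gon of circumradius 9.5 (constant along its height) (area = (32/2)·9.500²·sin(360°/32) = 281.71 mm²); Merging all regions: only the r=9.5 cylinder at (6, 2) is present, so the union is just that shape — area = 281.71 mm². So its area = 281.71 mm². Layer 9 is larger (500.00 vs 281.71 mm²).

layer 9 (z = 2.52 mm)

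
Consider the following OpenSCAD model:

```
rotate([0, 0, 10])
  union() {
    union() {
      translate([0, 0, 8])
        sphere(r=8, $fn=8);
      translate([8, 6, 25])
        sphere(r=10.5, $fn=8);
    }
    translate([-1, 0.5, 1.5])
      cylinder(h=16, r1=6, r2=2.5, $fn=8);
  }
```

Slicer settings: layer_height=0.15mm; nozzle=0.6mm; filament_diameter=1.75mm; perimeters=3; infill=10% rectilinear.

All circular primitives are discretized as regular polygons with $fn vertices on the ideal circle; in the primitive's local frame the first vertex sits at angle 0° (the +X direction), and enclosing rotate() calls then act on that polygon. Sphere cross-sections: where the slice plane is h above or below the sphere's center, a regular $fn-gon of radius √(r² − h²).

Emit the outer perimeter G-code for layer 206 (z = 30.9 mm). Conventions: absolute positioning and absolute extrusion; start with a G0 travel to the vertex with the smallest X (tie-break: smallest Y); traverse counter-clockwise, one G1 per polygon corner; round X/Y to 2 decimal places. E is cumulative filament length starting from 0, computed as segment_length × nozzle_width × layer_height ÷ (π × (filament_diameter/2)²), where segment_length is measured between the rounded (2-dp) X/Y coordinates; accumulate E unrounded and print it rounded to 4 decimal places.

At z = 30.9 mm: the sphere does not reach this height (|z−center|=22.900 > r=8); the sphere at (8, 6): section is a regular 8-gon, circumradius = √(r²−h²) = √(10.5²−5.9²) = 8.686; Combining (union): only the r=10.5 sphere at (8, 6) is present, so the union is just that shape — 1 connected region; the cone at (-1, 0.5) is absent (z outside [1.5, 17.5]); Merging all regions: only that combined region is present, so the union is just that shape — 1 connected region; (whole slice rotated 10° about Z — lengths, areas and connectivity unchanged). The outline is a single polygon with 8 vertices. Extrusion per mm of travel: 0.6 × 0.15 / (π × 0.875²) = 0.037418. Accumulating E over each segment gives final E = 1.9901.

G0 X-1.72 Y5.79 Z30.90
G1 X1.85 Y0.18 E0.2488
G1 X8.34 Y-1.26 E0.4976
G1 X13.95 Y2.32 E0.7466
G1 X15.39 Y8.81 E0.9953
G1 X11.82 Y14.41 E1.2438
G1 X5.33 Y15.85 E1.4926
G1 X-0.28 Y12.28 E1.7414
G1 X-1.72 Y5.79 E1.9901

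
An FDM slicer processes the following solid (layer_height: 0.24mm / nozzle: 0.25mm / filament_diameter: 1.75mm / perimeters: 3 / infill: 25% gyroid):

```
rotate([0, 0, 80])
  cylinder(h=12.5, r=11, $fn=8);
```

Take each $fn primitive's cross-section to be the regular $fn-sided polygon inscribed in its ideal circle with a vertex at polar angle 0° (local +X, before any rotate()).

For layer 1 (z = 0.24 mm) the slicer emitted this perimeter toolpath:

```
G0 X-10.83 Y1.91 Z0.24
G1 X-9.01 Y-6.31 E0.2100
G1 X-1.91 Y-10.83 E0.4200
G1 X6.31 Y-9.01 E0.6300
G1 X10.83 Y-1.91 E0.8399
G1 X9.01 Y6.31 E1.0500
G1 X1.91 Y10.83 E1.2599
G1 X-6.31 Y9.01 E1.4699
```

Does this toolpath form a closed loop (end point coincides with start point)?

Start point (G0): (-10.83, 1.91). End point (last G1): the path does not return to the start — open.

no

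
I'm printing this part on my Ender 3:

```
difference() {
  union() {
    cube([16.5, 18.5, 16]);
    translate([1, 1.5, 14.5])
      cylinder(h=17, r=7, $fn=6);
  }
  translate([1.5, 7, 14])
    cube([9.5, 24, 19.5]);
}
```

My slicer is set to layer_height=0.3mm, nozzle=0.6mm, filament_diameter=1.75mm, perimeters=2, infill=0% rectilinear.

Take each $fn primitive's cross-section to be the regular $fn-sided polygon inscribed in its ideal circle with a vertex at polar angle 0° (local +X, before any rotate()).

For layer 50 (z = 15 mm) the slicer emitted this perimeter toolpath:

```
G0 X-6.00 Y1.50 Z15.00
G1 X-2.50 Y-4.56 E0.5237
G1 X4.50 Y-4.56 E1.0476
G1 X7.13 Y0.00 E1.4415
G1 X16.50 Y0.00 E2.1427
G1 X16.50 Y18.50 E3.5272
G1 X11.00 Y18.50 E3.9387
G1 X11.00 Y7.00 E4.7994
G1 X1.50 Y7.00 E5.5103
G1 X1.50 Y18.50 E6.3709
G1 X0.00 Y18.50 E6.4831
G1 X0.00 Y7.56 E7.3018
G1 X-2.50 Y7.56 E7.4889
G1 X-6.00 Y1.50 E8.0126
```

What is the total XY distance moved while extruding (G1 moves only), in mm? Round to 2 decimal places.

Sum the Euclidean lengths of each G1 segment: total = 107.07 mm.

107.07 mm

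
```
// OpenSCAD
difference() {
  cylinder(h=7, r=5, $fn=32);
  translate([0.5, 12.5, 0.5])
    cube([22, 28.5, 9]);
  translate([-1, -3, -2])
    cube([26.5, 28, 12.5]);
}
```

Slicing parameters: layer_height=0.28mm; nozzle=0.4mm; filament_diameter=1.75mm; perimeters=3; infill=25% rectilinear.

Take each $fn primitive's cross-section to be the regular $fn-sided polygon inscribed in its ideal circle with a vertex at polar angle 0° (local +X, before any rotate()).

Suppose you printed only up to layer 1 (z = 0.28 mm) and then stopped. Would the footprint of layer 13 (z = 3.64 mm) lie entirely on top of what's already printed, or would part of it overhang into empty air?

Compare the two slices. At z = 0.28: the r=5 cylinder contributes a regular 32-gon of circumradius 5 (area = (32/2)·5.000²·sin(360°/32) = 78.04 mm²); the cube at (0.5, 12.5) is not intersected at this z (z outside [0.5, 9.5]); the cube at (-1, -3) is present — its section is the full 26.5×28 rectangle (area 742.00 mm²); Taking the first minus the rest: starting from the r=5 cylinder (78.04 mm²), the 26.5×28 cube at (-1, -3) partially overlaps it — only the 41.45 mm² overlap (of its 742.00 mm²) is removed, clipping the outline — area = 36.58 mm². At z = 3.64: the r=5 cylinder gives a regular 32-gon of circumradius 5 (constant along its height) (area = (32/2)·5.000²·sin(360°/32) = 78.04 mm²); the cube at (0.5, 12.5) is present — its section is the full 22×28.5 rectangle (area 627.00 mm²); the cube at (-1, -3) is present — its section is the full 26.5×28 rectangle (area 742.00 mm²); After the difference (first − rest): starting from the r=5 cylinder (78.04 mm²), the 22×28.5 cube at (0.5, 12.5) misses the remaining region (no effect); the 26.5×28 cube at (-1, -3) partially overlaps it — only the 41.45 mm² overlap (of its 742.00 mm²) is removed, clipping the outline — area = 36.58 mm². Checking containment: the cross-section at z = 3.64 is a subset of the cross-section at z = 0.28.

entirely on top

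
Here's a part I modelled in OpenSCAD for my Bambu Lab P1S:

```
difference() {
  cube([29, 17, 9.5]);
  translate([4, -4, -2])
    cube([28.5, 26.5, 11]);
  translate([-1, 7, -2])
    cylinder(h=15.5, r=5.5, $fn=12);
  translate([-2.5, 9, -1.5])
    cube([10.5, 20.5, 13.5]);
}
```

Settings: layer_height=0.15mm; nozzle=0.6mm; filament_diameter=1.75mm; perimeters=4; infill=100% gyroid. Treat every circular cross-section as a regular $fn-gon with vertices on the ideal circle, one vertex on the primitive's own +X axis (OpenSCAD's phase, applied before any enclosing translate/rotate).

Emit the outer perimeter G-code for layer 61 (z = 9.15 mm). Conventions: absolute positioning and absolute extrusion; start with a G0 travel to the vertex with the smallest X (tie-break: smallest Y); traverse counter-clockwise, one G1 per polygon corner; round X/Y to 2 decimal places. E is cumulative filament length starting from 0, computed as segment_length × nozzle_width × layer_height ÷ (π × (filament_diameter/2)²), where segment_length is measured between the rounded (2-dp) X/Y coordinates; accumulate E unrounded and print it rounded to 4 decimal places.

G0 X0.00 Y0.00 Z9.15
G1 X29.00 Y0.00 E1.0851
G1 X29.00 Y17.00 E1.7212
G1 X8.00 Y17.00 E2.5070
G1 X8.00 Y9.00 E2.8063
G1 X3.96 Y9.00 E2.9575
G1 X4.50 Y7.00 E3.0350
G1 X3.76 Y4.25 E3.1416
G1 X1.75 Y2.24 E3.2479
G1 X0.00 Y1.77 E3.3157
G1 X0.00 Y0.00 E3.3820

At z = 9.15 mm: the cube is present — its section is the full 29×17 rectangle; the cube at (4, -4) is not intersected at this z (z outside [-2, 9]); the r=5.5 cylinder at (-1, 7) gives a regular 12-gon of circumradius 5.5 (constant along its height); the 10.5×20.5 cube at (-2.5, 9) contributes its full rectangle; After the difference (first − rest): starting from the 29×17 cube, the r=5.5 cylinder at (-1, 7) partially overlaps it — only the 34.64 mm² overlap (of its 90.75 mm²) is removed, clipping the outline; the 10.5×20.5 cube at (-2.5, 9) partially overlaps it — only the 55.14 mm² overlap (of its 215.25 mm²) is removed, clipping the outline — 1 connected region. The outline is a single polygon with 10 vertices. Extrusion per mm of travel: 0.6 × 0.15 / (π × 0.875²) = 0.037418. Accumulating E over each segment gives final E = 3.3820.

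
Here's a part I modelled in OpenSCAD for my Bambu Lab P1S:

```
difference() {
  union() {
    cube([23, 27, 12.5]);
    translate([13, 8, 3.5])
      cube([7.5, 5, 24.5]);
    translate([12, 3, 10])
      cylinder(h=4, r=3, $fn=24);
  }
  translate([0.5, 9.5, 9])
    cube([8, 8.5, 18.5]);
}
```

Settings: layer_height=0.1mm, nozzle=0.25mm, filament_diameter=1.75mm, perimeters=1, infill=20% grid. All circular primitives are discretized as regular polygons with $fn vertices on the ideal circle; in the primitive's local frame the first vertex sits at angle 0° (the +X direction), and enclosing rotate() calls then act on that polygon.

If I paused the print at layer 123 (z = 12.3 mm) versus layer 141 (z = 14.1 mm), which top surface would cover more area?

layer 123 (z = 12.3 mm)

Layer 123 (z = 12.3): the 23×27 cube contributes its full rectangle (area 621.00 mm²); the cube at (13, 8) (footprint 7.5×5) is included at this height (area 37.50 mm²); the cylinder at (12, 3): section is a regular 24-gon, circumradius r=3 (area = (24/2)·3.000²·sin(360°/24) = 27.95 mm²); Combining (union): the regions partially overlap — summed areas 686.45 mm² minus the doubly-counted overlap 65.45 mm² gives 621.00 mm² — area = 621.00 mm²; the 8×8.5 cube at (0.5, 9.5) contributes its full rectangle (area 68.00 mm²); Subtracting the remaining from the first: starting from that combined region (621.00 mm²), the 8×8.5 cube at (0.5, 9.5) lies wholly inside it (removes its full 68.00 mm² and its 33.00 mm outline becomes a hole wall) — area = 553.00 mm². So its area = 553.00 mm². Layer 141 (z = 14.1): the cube is absent (z outside [0, 12.5]); the cube at (13, 8) is present — its section is the full 7.5×5 rectangle (area 37.50 mm²); the cylinder at (12, 3) is absent (z outside [10, 14]); Merging all regions: only the 7.5×5 cube at (13, 8) is present, so the union is just that shape — area = 37.50 mm²; the 8×8.5 cube at (0.5, 9.5) contributes its full rectangle (area 68.00 mm²); Subtracting the remaining from the first: starting from that combined region (37.50 mm²), the 8×8.5 cube at (0.5, 9.5) misses the remaining region (no effect) — area = 37.50 mm². So its area = 37.50 mm². Layer 123 is larger (553.00 vs 37.50 mm²).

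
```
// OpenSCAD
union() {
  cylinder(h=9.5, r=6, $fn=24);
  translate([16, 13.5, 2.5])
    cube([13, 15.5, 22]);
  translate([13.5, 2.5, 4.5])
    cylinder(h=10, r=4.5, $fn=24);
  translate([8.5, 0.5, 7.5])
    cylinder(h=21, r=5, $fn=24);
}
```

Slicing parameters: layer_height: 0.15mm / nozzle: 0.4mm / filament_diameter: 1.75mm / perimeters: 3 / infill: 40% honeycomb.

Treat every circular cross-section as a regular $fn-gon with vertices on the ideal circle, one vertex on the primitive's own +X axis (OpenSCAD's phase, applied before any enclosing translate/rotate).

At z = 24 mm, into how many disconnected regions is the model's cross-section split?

At z = 24 mm: the cylinder does not reach this height (z outside [0, 9.5]); the cube at (16, 13.5) is present — its section is the full 13×15.5 rectangle; the cylinder at (13.5, 2.5) does not reach this height (z outside [4.5, 14.5]); the r=5 cylinder at (8.5, 0.5) gives a regular 24-gon of circumradius 5 (constant along its height); Combining (union): the 2 present regions are separate (no shared area or edge), so areas and boundary lengths simply add and each stays a separate island — 2 connected regions. The result has 2 disconnected regions.

2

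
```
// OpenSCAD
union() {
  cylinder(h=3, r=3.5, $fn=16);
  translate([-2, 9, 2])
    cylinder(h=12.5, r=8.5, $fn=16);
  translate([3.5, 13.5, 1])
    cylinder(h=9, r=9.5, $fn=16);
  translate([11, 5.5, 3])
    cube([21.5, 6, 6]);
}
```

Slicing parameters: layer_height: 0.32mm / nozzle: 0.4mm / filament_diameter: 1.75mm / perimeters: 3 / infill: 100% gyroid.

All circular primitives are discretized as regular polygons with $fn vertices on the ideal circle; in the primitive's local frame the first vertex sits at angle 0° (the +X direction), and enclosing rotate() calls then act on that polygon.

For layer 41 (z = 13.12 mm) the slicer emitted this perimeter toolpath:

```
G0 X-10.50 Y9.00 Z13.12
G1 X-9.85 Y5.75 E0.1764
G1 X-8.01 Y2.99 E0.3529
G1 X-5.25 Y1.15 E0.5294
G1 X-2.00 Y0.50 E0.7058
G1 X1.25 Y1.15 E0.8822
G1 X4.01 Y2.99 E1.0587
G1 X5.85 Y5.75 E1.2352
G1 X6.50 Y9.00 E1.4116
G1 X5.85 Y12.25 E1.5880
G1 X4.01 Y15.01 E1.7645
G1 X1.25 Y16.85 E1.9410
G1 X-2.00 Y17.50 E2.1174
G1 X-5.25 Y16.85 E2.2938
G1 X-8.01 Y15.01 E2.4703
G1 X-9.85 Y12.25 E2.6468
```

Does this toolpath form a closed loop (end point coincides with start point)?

no

Start point (G0): (-10.50, 9.00). End point (last G1): the path does not return to the start — open.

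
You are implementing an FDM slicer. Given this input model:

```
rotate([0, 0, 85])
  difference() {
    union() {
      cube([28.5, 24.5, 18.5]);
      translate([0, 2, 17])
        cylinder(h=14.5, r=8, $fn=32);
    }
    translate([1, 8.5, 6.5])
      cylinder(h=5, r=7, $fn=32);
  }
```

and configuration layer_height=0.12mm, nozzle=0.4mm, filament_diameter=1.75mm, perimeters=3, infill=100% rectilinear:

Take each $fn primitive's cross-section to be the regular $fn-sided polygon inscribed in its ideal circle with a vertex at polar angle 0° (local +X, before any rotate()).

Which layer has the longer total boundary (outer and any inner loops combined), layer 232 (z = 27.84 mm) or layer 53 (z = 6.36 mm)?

Layer 232 (z = 27.84): the cube does not reach this height (z outside [0, 18.5]); the r=8 cylinder at (0, 2) gives a regular 32-gon of circumradius 8 (constant along its height) (perimeter = 2·32·8.000·sin(180°/32) = 50.18 mm); Combining (union): only the r=8 cylinder at (0, 2) is present, so the union is just that shape — boundary = 50.18 mm; the cylinder at (1, 8.5) is not intersected at this z (z outside [6.5, 11.5]); Subtracting the remaining from the first: none of the subtracted shapes is present at this height, so that combined region is unchanged — boundary = 50.18 mm; (rotated 85° about Z; rotation is an isometry so areas/perimeters/island counts are preserved). So its perimeter = 50.18 mm. Layer 53 (z = 6.36): the cube is present — its section is the full 28.5×24.5 rectangle (perimeter 106.00 mm); the cylinder at (0, 2) does not reach this height (z outside [17, 31.5]); Combining (union): only the 28.5×24.5 cube is present, so the union is just that shape — boundary = 106.00 mm; the cylinder at (1, 8.5) is absent (z outside [6.5, 11.5]); Subtracting the remaining from the first: none of the subtracted shapes is present at this height, so the result so far is unchanged — boundary = 106.00 mm; (whole slice rotated 85° about Z — lengths, areas and connectivity unchanged). So its perimeter = 106.00 mm. Layer 53 is larger (106.00 vs 50.18 mm).

layer 53 (z = 6.36 mm)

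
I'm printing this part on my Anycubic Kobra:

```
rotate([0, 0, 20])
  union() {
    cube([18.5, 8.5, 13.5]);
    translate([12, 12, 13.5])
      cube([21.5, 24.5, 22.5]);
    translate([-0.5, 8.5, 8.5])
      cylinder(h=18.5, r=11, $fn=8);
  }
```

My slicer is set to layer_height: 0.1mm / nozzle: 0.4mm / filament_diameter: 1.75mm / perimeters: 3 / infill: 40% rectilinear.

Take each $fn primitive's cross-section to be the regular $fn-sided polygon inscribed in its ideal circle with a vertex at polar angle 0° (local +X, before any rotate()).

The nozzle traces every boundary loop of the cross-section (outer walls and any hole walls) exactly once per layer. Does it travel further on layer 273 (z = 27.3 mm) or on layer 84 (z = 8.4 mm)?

Layer 273 (z = 27.3): the cube is not intersected at this z (z outside [0, 13.5]); the 21.5×24.5 cube at (12, 12) contributes its full rectangle (perimeter 92.00 mm); the cylinder at (-0.5, 8.5) is not intersected at this z (z outside [8.5, 27]); Taking the union: only the 21.5×24.5 cube at (12, 12) is present, so the union is just that shape — boundary = 92.00 mm; (whole slice rotated 20° about Z — lengths, areas and connectivity unchanged). So its perimeter = 92.00 mm. Layer 84 (z = 8.4): the cube is present — its section is the full 18.5×8.5 rectangle (perimeter 54.00 mm); the cube at (12, 12) is absent (z outside [13.5, 36]); the cylinder at (-0.5, 8.5) is not intersected at this z (z outside [8.5, 27]); Taking the union: only the 18.5×8.5 cube is present, so the union is just that shape — boundary = 54.00 mm; (whole slice rotated 20° about Z — lengths, areas and connectivity unchanged). So its perimeter = 54.00 mm. Layer 273 is larger (92.00 vs 54.00 mm).

layer 273 (z = 27.3 mm)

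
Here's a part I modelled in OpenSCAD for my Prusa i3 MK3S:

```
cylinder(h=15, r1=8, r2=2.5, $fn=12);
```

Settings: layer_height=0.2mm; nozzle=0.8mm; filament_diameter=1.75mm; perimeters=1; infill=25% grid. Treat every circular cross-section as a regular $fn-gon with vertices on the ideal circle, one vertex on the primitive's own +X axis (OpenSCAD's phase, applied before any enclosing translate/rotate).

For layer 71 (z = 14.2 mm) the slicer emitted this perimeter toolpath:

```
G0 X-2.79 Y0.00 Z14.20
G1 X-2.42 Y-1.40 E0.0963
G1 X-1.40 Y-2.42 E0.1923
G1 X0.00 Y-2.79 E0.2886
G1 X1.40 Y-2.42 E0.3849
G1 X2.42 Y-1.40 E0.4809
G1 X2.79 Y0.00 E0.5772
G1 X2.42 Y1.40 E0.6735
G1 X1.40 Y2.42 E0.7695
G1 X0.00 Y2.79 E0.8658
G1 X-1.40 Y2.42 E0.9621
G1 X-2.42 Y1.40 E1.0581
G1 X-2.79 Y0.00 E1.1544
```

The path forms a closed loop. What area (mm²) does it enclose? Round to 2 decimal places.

23.42 mm²

Apply the shoelace formula to the sequence of (X, Y) vertices; enclosed area = 23.42 mm².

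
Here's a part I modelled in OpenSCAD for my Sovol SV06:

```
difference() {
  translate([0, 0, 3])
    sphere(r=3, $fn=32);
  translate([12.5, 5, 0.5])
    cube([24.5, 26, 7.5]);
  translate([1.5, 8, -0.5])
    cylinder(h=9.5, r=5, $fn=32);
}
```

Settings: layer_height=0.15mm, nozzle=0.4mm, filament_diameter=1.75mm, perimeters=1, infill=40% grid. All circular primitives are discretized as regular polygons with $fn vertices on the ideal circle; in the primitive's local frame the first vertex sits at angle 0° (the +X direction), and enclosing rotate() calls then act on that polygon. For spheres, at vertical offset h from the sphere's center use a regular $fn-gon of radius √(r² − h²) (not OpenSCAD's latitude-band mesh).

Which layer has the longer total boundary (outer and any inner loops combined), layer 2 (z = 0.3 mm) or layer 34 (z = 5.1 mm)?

Layer 2 (z = 0.3): the sphere: section is a regular 32-gon, circumradius = √(r²−h²) = √(3²−2.7²) = 1.308 (perimeter = 2·32·1.308·sin(180°/32) = 8.20 mm); the cube at (12.5, 5) does not reach this height (z outside [0.5, 8]); the r=5 cylinder at (1.5, 8) contributes a regular 32-gon of circumradius 5 (perimeter = 2·32·5.000·sin(180°/32) = 31.37 mm); Taking the first minus the rest: starting from the r=3 sphere, the r=5 cylinder at (1.5, 8) misses the remaining region (no effect) — boundary = 8.20 mm. So its perimeter = 8.20 mm. Layer 34 (z = 5.1): the r=3 sphere slices to a regular 32-gon of circumradius 2.142 (√(r²−h²) with h=2.1 from center) (perimeter = 2·32·2.142·sin(180°/32) = 13.44 mm); the 24.5×26 cube at (12.5, 5) contributes its full rectangle (perimeter 101.00 mm); the r=5 cylinder at (1.5, 8) contributes a regular 32-gon of circumradius 5 (perimeter = 2·32·5.000·sin(180°/32) = 31.37 mm); Subtracting the remaining from the first: starting from the r=3 sphere, the 24.5×26 cube at (12.5, 5) misses the remaining region (no effect); the r=5 cylinder at (1.5, 8) misses the remaining region (no effect) — boundary = 13.44 mm. So its perimeter = 13.44 mm. Layer 34 is larger (13.44 vs 8.20 mm).

layer 34 (z = 5.1 mm)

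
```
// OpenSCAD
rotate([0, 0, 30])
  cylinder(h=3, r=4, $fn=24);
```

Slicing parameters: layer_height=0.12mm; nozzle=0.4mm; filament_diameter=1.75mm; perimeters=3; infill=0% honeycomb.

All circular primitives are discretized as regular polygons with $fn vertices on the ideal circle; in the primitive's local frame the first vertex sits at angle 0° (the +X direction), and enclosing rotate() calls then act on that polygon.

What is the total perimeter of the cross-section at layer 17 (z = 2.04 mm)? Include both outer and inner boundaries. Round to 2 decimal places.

At z = 2.04 mm: the r=4 cylinder contributes a regular 24-gon of circumradius 4 (perimeter = 2·24·4.000·sin(180°/24) = 25.06 mm); (rotated 30° about Z; rotation is an isometry so areas/perimeters/island counts are preserved). Overall, the cross-section is a single solid region. Total boundary length (outer) = 25.06 mm.

25.06 mm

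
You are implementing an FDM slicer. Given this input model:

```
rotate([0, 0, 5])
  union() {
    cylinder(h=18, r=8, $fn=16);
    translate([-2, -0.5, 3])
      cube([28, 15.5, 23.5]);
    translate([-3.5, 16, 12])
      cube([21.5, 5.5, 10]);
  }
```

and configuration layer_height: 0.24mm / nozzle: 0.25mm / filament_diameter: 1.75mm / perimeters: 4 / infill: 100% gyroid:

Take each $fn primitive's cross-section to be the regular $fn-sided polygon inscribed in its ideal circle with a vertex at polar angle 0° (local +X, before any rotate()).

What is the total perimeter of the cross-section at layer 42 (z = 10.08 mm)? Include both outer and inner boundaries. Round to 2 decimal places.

At z = 10.08 mm: the r=8 cylinder contributes a regular 16-gon of circumradius 8 (perimeter = 2·16·8.000·sin(180°/16) = 49.94 mm); the cube at (-2, -0.5) (footprint 28×15.5) is included at this height (perimeter 87.00 mm); the cube at (-3.5, 16) does not reach this height (z outside [12, 22]); Taking the union: the regions partially overlap (shared area 69.56 mm²), so the edge portions inside another operand are dropped and the merged outline is re-measured after clipping — boundary = 103.91 mm; (whole slice rotated 5° about Z — lengths, areas and connectivity unchanged). Overall, the cross-section is a single solid region. Total boundary length (outer) = 103.91 mm.

103.91 mm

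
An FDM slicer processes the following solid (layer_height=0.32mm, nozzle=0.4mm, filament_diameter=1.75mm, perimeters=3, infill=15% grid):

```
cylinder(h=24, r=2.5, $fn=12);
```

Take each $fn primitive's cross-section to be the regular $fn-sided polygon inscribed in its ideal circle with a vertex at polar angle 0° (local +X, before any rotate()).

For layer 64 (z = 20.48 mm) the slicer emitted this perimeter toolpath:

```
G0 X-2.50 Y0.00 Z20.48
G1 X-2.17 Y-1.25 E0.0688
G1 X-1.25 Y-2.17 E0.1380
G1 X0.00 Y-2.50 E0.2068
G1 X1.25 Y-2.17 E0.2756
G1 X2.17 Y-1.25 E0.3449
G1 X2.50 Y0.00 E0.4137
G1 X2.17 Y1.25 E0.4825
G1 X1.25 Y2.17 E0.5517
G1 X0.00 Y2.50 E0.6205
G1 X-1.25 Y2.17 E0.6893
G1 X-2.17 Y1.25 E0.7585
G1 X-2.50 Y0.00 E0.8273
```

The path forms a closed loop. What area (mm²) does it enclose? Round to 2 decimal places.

18.79 mm²

Apply the shoelace formula to the sequence of (X, Y) vertices; enclosed area = 18.79 mm².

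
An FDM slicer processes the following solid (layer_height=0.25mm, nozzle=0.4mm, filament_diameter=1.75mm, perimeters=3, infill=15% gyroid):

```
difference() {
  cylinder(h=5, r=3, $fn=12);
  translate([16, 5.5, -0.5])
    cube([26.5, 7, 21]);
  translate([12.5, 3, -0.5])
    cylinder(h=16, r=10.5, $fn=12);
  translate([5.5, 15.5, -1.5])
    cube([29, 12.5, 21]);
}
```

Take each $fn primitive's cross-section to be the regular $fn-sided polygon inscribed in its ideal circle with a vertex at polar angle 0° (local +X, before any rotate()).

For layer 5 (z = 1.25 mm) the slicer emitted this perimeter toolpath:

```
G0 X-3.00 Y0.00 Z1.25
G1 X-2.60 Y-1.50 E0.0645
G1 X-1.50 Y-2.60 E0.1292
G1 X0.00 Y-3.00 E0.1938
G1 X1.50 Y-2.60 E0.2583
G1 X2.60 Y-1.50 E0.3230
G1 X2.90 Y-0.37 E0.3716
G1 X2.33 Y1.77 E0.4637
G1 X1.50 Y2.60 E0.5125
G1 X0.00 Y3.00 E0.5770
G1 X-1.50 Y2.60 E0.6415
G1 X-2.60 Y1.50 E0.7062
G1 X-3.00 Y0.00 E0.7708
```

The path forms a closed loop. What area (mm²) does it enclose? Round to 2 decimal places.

26.66 mm²

Apply the shoelace formula to the sequence of (X, Y) vertices; enclosed area = 26.66 mm².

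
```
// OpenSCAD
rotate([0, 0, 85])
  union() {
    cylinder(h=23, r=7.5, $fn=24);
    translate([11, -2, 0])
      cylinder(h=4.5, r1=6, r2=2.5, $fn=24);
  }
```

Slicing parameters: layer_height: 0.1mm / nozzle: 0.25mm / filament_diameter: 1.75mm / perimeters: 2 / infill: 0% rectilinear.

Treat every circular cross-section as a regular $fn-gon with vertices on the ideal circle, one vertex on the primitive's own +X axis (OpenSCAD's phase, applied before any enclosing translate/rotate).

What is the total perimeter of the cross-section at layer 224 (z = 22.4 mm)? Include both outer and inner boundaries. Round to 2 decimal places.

46.99 mm

At z = 22.4 mm: the r=7.5 cylinder gives a regular 24-gon of circumradius 7.5 (constant along its height) (perimeter = 2·24·7.500·sin(180°/24) = 46.99 mm); the cone at (11, -2) does not reach this height (z outside [0, 4.5]); Merging all regions: only the r=7.5 cylinder is present, so the union is just that shape — boundary = 46.99 mm; (whole slice rotated 85° about Z — lengths, areas and connectivity unchanged). Overall, the cross-section is a single solid region. Total boundary length (outer) = 46.99 mm.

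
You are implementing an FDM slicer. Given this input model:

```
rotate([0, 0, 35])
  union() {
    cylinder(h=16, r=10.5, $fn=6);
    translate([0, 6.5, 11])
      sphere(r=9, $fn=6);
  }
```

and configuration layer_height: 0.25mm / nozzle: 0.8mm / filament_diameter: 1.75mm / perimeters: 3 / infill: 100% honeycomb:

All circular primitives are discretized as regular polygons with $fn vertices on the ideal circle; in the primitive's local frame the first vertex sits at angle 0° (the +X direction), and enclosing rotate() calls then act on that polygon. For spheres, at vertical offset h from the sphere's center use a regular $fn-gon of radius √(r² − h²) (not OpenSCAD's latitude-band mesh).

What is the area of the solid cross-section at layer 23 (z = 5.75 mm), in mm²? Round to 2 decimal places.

325.02 mm²

At z = 5.75 mm: the r=10.5 cylinder gives a regular 6-gon of circumradius 10.5 (constant along its height) (area = (6/2)·10.500²·sin(360°/6) = 286.44 mm²); the r=9 sphere at (0, 6.5) slices to a regular 6-gon of circumradius 7.310 (√(r²−h²) with h=5.25 from center) (area = (6/2)·7.310²·sin(360°/6) = 138.83 mm²); Merging all regions: the regions partially overlap — summed areas 425.27 mm² minus the doubly-counted overlap 100.25 mm² gives 325.02 mm² — area = 325.02 mm²; (rotated 35° about Z; rotation is an isometry so areas/perimeters/island counts are preserved). Overall, the cross-section is a single solid region. Net area = 325.02 mm².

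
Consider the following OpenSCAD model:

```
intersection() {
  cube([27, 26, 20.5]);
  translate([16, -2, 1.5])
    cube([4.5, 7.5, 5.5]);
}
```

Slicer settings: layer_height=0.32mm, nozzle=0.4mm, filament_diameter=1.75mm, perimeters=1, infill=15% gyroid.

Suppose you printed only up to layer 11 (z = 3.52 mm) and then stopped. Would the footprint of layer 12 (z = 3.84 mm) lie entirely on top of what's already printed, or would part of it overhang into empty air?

entirely on top

Compare the two slices. At z = 3.52: the cube (footprint 27×26) is included at this height (area 702.00 mm²); the cube at (16, -2) is present — its section is the full 4.5×7.5 rectangle (area 33.75 mm²); Taking the intersection: the 4.5×7.5 cube at (16, -2) partially overlaps the 27×26 cube; clipping to the common part keeps 24.75 mm² — area = 24.75 mm². At z = 3.84: the cube is present — its section is the full 27×26 rectangle (area 702.00 mm²); the cube at (16, -2) (footprint 4.5×7.5) is included at this height (area 33.75 mm²); Keeping only the common overlap: the 4.5×7.5 cube at (16, -2) partially overlaps the 27×26 cube; clipping to the common part keeps 24.75 mm² — area = 24.75 mm². Checking containment: the cross-section at z = 3.84 is a subset of the cross-section at z = 3.52.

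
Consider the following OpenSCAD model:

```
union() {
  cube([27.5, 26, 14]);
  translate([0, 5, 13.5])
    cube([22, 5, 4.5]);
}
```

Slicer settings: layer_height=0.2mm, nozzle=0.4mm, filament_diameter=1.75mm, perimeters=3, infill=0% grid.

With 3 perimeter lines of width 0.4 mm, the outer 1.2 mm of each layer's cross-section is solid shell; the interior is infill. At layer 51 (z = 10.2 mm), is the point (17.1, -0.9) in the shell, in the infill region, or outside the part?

At z = 10.2 mm: the 27.5×26 cube contributes its full rectangle; the cube at (0, 5) does not reach this height (z outside [13.5, 18]); Taking the union: only the 27.5×26 cube is present, so the union is just that shape — 1 connected region. Overall, the cross-section is a single solid region. The nearest boundary edge runs (0.00, 0.00)→(27.50, 0.00); distance from the point to it = 0.90 mm. The point is not inside any of the regions above, so it lies outside the cross-section (0.90 mm from the nearest boundary).

outside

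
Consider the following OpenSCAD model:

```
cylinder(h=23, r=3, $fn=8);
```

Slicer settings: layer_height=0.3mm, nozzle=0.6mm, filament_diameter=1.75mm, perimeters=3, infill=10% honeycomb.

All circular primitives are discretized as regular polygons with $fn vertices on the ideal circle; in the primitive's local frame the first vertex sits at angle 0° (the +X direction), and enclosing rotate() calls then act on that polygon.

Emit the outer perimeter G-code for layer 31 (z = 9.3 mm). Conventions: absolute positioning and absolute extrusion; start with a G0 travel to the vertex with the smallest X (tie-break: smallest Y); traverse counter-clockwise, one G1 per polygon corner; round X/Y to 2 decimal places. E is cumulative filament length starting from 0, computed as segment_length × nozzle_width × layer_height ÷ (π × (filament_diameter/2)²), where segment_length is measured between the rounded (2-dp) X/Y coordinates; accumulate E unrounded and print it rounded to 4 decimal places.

At z = 9.3 mm: the cylinder: section is a regular 8-gon, circumradius r=3. The outline is a single polygon with 8 vertices. Extrusion per mm of travel: 0.6 × 0.3 / (π × 0.875²) = 0.074835. Accumulating E over each segment gives final E = 1.3742.

G0 X-3.00 Y0.00 Z9.30
G1 X-2.12 Y-2.12 E0.1718
G1 X0.00 Y-3.00 E0.3436
G1 X2.12 Y-2.12 E0.5153
G1 X3.00 Y0.00 E0.6871
G1 X2.12 Y2.12 E0.8589
G1 X0.00 Y3.00 E1.0307
G1 X-2.12 Y2.12 E1.2024
G1 X-3.00 Y0.00 E1.3742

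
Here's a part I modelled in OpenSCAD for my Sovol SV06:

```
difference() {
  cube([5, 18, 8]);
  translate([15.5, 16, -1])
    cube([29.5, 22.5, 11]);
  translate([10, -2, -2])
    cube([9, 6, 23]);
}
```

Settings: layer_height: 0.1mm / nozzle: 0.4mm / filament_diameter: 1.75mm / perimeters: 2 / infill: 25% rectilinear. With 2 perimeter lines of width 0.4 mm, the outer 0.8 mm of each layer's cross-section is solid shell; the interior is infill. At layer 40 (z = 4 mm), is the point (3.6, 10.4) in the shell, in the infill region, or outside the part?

infill

At z = 4 mm: the 5×18 cube contributes its full rectangle; the 29.5×22.5 cube at (15.5, 16) contributes its full rectangle; the cube at (10, -2) is present — its section is the full 9×6 rectangle; After the difference (first − rest): starting from the 5×18 cube, the 29.5×22.5 cube at (15.5, 16) misses the remaining region (no effect); the 9×6 cube at (10, -2) misses the remaining region (no effect) — 1 connected region. Overall, the cross-section is a single solid region. The nearest boundary edge runs (5.00, 18.00)→(5.00, 0.00); distance from the point to it = 1.40 mm. The point is inside the cross-section and 1.40 mm from the nearest boundary — more than the 0.8 mm shell width (2 × 0.4), so it's in the infill interior.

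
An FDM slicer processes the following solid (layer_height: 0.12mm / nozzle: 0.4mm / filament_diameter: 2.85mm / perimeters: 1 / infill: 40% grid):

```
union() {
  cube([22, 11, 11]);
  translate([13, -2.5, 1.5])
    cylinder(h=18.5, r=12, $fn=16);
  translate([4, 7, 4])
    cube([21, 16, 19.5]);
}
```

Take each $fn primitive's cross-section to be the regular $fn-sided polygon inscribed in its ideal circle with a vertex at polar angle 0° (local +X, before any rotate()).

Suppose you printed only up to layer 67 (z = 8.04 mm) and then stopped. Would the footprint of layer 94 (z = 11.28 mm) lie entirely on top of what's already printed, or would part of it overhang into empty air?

Compare the two slices. At z = 8.04: the cube (footprint 22×11) is included at this height (area 242.00 mm²); the r=12 cylinder at (13, -2.5) gives a regular 16-gon of circumradius 12 (constant along its height) (area = (16/2)·12.000²·sin(360°/16) = 440.85 mm²); the cube at (4, 7) is present — its section is the full 21×16 rectangle (area 336.00 mm²); Combining (union): the regions partially overlap — summed areas 1018.85 mm² minus the doubly-counted overlap 225.61 mm² gives 793.24 mm² — area = 793.24 mm². At z = 11.28: the cube is not intersected at this z (z outside [0, 11]); the r=12 cylinder at (13, -2.5) contributes a regular 16-gon of circumradius 12 (area = (16/2)·12.000²·sin(360°/16) = 440.85 mm²); the cube at (4, 7) is present — its section is the full 21×16 rectangle (area 336.00 mm²); Combining (union): the regions partially overlap — summed areas 776.85 mm² minus the doubly-counted overlap 22.53 mm² gives 754.32 mm² — area = 754.32 mm². Checking containment: the cross-section at z = 11.28 is a subset of the cross-section at z = 8.04.

entirely on top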